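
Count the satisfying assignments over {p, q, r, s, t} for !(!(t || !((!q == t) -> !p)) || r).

10

Initial set: {T !(!(t || !((!q == t) -> !p)) || r)}.
T !(!(t || !((!q == t) -> !p)) || r): α-rule — add F !(t || !((!q == t) -> !p)), F r.
F !(t || !((!q == t) -> !p)): β-rule — branch into T t  //  T !((!q == t) -> !p).
  branch 1 (add T t):
    ○ open, literals {r=F, t=T}.
  branch 2 (add T !((!q == t) -> !p)):
    T !((!q == t) -> !p): α-rule — add T (!q == t), F !p.
    T (!q == t): β-rule — branch into T !q, T t  //  F !q, F t.
      branch 2.1 (add T !q, T t):
        ○ open, literals {p=T, q=F, r=F, t=T}.
      branch 2.2 (add F !q, F t):
        ○ open, literals {p=T, q=T, r=F, t=F}.
0 branches closed, 3 open.
Each open branch fixes some atoms; the unmentioned ones are free. Counting distinct full assignments: branch {r=F, t=T} (p, q, s) contributes 8 new; branch {p=T, q=F, r=F, t=T} (s) contributes 0 new; branch {p=T, q=T, r=F, t=F} (s) contributes 2 new. Total: 10.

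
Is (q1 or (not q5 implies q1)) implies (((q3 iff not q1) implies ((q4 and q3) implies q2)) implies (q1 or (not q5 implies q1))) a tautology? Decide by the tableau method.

Assume the negation and expand:
Initial set: {not ((q1 or (not q5 implies q1)) implies (((q3 iff not q1) implies ((q4 and q3) implies q2)) implies (q1 or (not q5 implies q1))))}.
not ((q1 or (not q5 implies q1)) implies (((q3 iff not q1) implies ((q4 and q3) implies q2)) implies (q1 or (not q5 implies q1)))): α-rule — add (q1 or (not q5 implies q1)), not (((q3 iff not q1) implies ((q4 and q3) implies q2)) implies (q1 or (not q5 implies q1))).
not (((q3 iff not q1) implies ((q4 and q3) implies q2)) implies (q1 or (not q5 implies q1))): α-rule — add ((q3 iff not q1) implies ((q4 and q3) implies q2)), not (q1 or (not q5 implies q1)).
not (q1 or (not q5 implies q1)): α-rule — add not q1, not (not q5 implies q1).
not (not q5 implies q1): α-rule — add not q5, not q1.
(q1 or (not q5 implies q1)): β-rule — branch into q1  //  (not q5 implies q1).
  branch 1 (add q1):
    × closes — contains both q1 and not q1.
  branch 2 (add (not q5 implies q1)):
    ((q3 iff not q1) implies ((q4 and q3) implies q2)): β-rule — branch into not (q3 iff not q1)  //  ((q4 and q3) implies q2).
      branch 2.1 (add not (q3 iff not q1)):
        (not q5 implies q1): β-rule — branch into not not q5  //  q1.
          branch 2.1.1 (add not not q5):
            × closes — contains both q5 and not q5.
          branch 2.1.2 (add q1):
            × closes — contains both q1 and not q1.
      branch 2.2 (add ((q4 and q3) implies q2)):
        (not q5 implies q1): β-rule — branch into not not q5  //  q1.
          branch 2.2.1 (add not not q5):
            × closes — contains both q5 and not q5.
          branch 2.2.2 (add q1):
            × closes — contains both q1 and not q1.
All 5 branches close.
Every branch closed, so the negation is unsatisfiable and the formula is valid.

Valid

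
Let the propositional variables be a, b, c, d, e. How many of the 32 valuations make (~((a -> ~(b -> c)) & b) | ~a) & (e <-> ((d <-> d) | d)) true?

Initial set: {((~((a -> ~(b -> c)) & b) | ~a) & (e <-> ((d <-> d) | d)))}.
((~((a -> ~(b -> c)) & b) | ~a) & (e <-> ((d <-> d) | d))): α-rule — add (~((a -> ~(b -> c)) & b) | ~a), (e <-> ((d <-> d) | d)).
(~((a -> ~(b -> c)) & b) | ~a): β-rule — branch into ~((a -> ~(b -> c)) & b)  //  ~a.
  branch 1 (add ~((a -> ~(b -> c)) & b)):
    (e <-> ((d <-> d) | d)): β-rule — branch into e, ((d <-> d) | d)  //  ~e, ~((d <-> d) | d).
      branch 1.1 (add e, ((d <-> d) | d)):
        ~((a -> ~(b -> c)) & b): β-rule — branch into ~(a -> ~(b -> c))  //  ~b.
          branch 1.1.1 (add ~(a -> ~(b -> c))):
            ~(a -> ~(b -> c)): α-rule — add a, ~~(b -> c).
            ((d <-> d) | d): β-rule — branch into (d <-> d)  //  d.
              branch 1.1.1.1 (add (d <-> d)):
                ~~(b -> c): β-rule — branch into ~b  //  c.
                  branch 1.1.1.1.1 (add ~b):
                    (d <-> d): β-rule — branch into d, d  //  ~d, ~d.
                      branch 1.1.1.1.1.1 (add d, d):
                        ○ open, literals {a=T, b=F, d=T, e=T}.
                      branch 1.1.1.1.1.2 (add ~d, ~d):
                        ○ open, literals {a=T, b=F, d=F, e=T}.
                  branch 1.1.1.1.2 (add c):
                    (d <-> d): β-rule — branch into d, d  //  ~d, ~d.
                      branch 1.1.1.1.2.1 (add d, d):
                        ○ open, literals {a=T, c=T, d=T, e=T}.
                      branch 1.1.1.1.2.2 (add ~d, ~d):
                        ○ open, literals {a=T, c=T, d=F, e=T}.
              branch 1.1.1.2 (add d):
                ~~(b -> c): β-rule — branch into ~b  //  c.
                  branch 1.1.1.2.1 (add ~b):
                    ○ open, literals {a=T, b=F, d=T, e=T}.
                  branch 1.1.1.2.2 (add c):
                    ○ open, literals {a=T, c=T, d=T, e=T}.
          branch 1.1.2 (add ~b):
            ((d <-> d) | d): β-rule — branch into (d <-> d)  //  d.
              branch 1.1.2.1 (add (d <-> d)):
                (d <-> d): β-rule — branch into d, d  //  ~d, ~d.
                  branch 1.1.2.1.1 (add d, d):
                    ○ open, literals {b=F, d=T, e=T}.
                  branch 1.1.2.1.2 (add ~d, ~d):
                    ○ open, literals {b=F, d=F, e=T}.
              branch 1.1.2.2 (add d):
                ○ open, literals {b=F, d=T, e=T}.
      branch 1.2 (add ~e, ~((d <-> d) | d)):
        ~((d <-> d) | d): α-rule — add ~(d <-> d), ~d.
        ~((a -> ~(b -> c)) & b): β-rule — branch into ~(a -> ~(b -> c))  //  ~b.
          branch 1.2.1 (add ~(a -> ~(b -> c))):
            ~(a -> ~(b -> c)): α-rule — add a, ~~(b -> c).
            ~(d <-> d): β-rule — branch into d, ~d  //  ~d, d.
              branch 1.2.1.1 (add d, ~d):
                × closes — contains both d and ~d.
              branch 1.2.1.2 (add ~d, d):
                × closes — contains both d and ~d.
          branch 1.2.2 (add ~b):
            ~(d <-> d): β-rule — branch into d, ~d  //  ~d, d.
              branch 1.2.2.1 (add d, ~d):
                × closes — contains both d and ~d.
              branch 1.2.2.2 (add ~d, d):
                × closes — contains both d and ~d.
  branch 2 (add ~a):
    (e <-> ((d <-> d) | d)): β-rule — branch into e, ((d <-> d) | d)  //  ~e, ~((d <-> d) | d).
      branch 2.1 (add e, ((d <-> d) | d)):
        ((d <-> d) | d): β-rule — branch into (d <-> d)  //  d.
          branch 2.1.1 (add (d <-> d)):
            (d <-> d): β-rule — branch into d, d  //  ~d, ~d.
              branch 2.1.1.1 (add d, d):
                ○ open, literals {a=F, d=T, e=T}.
              branch 2.1.1.2 (add ~d, ~d):
                ○ open, literals {a=F, d=F, e=T}.
          branch 2.1.2 (add d):
            ○ open, literals {a=F, d=T, e=T}.
      branch 2.2 (add ~e, ~((d <-> d) | d)):
        ~((d <-> d) | d): α-rule — add ~(d <-> d), ~d.
        ~(d <-> d): β-rule — branch into d, ~d  //  ~d, d.
          branch 2.2.1 (add d, ~d):
            × closes — contains both d and ~d.
          branch 2.2.2 (add ~d, d):
            × closes — contains both d and ~d.
6 branches closed, 12 open.
Each open branch fixes some atoms; the unmentioned ones are free. Counting distinct full assignments: branch {a=T, b=F, d=T, e=T} (c) contributes 2 new; branch {a=T, b=F, d=F, e=T} (c) contributes 2 new; branch {a=T, c=T, d=T, e=T} (b) contributes 1 new; branch {a=T, c=T, d=F, e=T} (b) contributes 1 new; branch {a=T, b=F, d=T, e=T} (c) contributes 0 new; branch {a=T, c=T, d=T, e=T} (b) contributes 0 new; branch {b=F, d=T, e=T} (a, c) contributes 2 new; branch {b=F, d=F, e=T} (a, c) contributes 2 new; branch {b=F, d=T, e=T} (a, c) contributes 0 new; branch {a=F, d=T, e=T} (b, c) contributes 2 new; branch {a=F, d=F, e=T} (b, c) contributes 2 new; branch {a=F, d=T, e=T} (b, c) contributes 0 new. Total: 14.

14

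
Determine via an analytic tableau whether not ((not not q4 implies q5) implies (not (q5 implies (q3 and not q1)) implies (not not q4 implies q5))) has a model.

Initial set: {T not ((not not q4 implies q5) implies (not (q5 implies (q3 and not q1)) implies (not not q4 implies q5)))}.
T not ((not not q4 implies q5) implies (not (q5 implies (q3 and not q1)) implies (not not q4 implies q5))): α-rule — add T (not not q4 implies q5), F (not (q5 implies (q3 and not q1)) implies (not not q4 implies q5)).
F (not (q5 implies (q3 and not q1)) implies (not not q4 implies q5)): α-rule — add T not (q5 implies (q3 and not q1)), F (not not q4 implies q5).
T not (q5 implies (q3 and not q1)): α-rule — add T q5, F (q3 and not q1).
F (not not q4 implies q5): α-rule — add T not not q4, F q5.
× closes — contains both q5 and not q5.
All 1 branch closes.
Every branch closed; the formula is unsatisfiable.

Unsatisfiable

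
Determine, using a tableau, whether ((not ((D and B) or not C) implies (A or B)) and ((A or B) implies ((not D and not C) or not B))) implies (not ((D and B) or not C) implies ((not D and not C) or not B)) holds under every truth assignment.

Valid

Assume the negation and expand:
Initial set: {F (((not ((D and B) or not C) implies (A or B)) and ((A or B) implies ((not D and not C) or not B))) implies (not ((D and B) or not C) implies ((not D and not C) or not B)))}.
F (((not ((D and B) or not C) implies (A or B)) and ((A or B) implies ((not D and not C) or not B))) implies (not ((D and B) or not C) implies ((not D and not C) or not B))): α-rule — add T ((not ((D and B) or not C) implies (A or B)) and ((A or B) implies ((not D and not C) or not B))), F (not ((D and B) or not C) implies ((not D and not C) or not B)).
T ((not ((D and B) or not C) implies (A or B)) and ((A or B) implies ((not D and not C) or not B))): α-rule — add T (not ((D and B) or not C) implies (A or B)), T ((A or B) implies ((not D and not C) or not B)).
F (not ((D and B) or not C) implies ((not D and not C) or not B)): α-rule — add T not ((D and B) or not C), F ((not D and not C) or not B).
T not ((D and B) or not C): α-rule — add F (D and B), F not C.
F ((not D and not C) or not B): α-rule — add F (not D and not C), F not B.
T (not ((D and B) or not C) implies (A or B)): β-rule — branch into F not ((D and B) or not C)  //  T (A or B).
  branch 1 (add F not ((D and B) or not C)):
    T ((A or B) implies ((not D and not C) or not B)): β-rule — branch into F (A or B)  //  T ((not D and not C) or not B).
      branch 1.1 (add F (A or B)):
        F (A or B): α-rule — add F A, F B.
        × closes — contains both B and not B.
      branch 1.2 (add T ((not D and not C) or not B)):
        F (D and B): β-rule — branch into F D  //  F B.
          branch 1.2.1 (add F D):
            F (not D and not C): β-rule — branch into F not D  //  F not C.
              branch 1.2.1.1 (add F not D):
                × closes — contains both D and not D.
              branch 1.2.1.2 (add F not C):
                F not ((D and B) or not C): β-rule — branch into T (D and B)  //  T not C.
                  branch 1.2.1.2.1 (add T (D and B)):
                    T (D and B): α-rule — add T D, T B.
                    × closes — contains both D and not D.
                  branch 1.2.1.2.2 (add T not C):
                    × closes — contains both C and not C.
          branch 1.2.2 (add F B):
            × closes — contains both B and not B.
  branch 2 (add T (A or B)):
    T ((A or B) implies ((not D and not C) or not B)): β-rule — branch into F (A or B)  //  T ((not D and not C) or not B).
      branch 2.1 (add F (A or B)):
        F (A or B): α-rule — add F A, F B.
        × closes — contains both B and not B.
      branch 2.2 (add T ((not D and not C) or not B)):
        F (D and B): β-rule — branch into F D  //  F B.
          branch 2.2.1 (add F D):
            F (not D and not C): β-rule — branch into F not D  //  F not C.
              branch 2.2.1.1 (add F not D):
                × closes — contains both D and not D.
              branch 2.2.1.2 (add F not C):
                T (A or B): β-rule — branch into T A  //  T B.
                  branch 2.2.1.2.1 (add T A):
                    T ((not D and not C) or not B): β-rule — branch into T (not D and not C)  //  T not B.
                      branch 2.2.1.2.1.1 (add T (not D and not C)):
                        T (not D and not C): α-rule — add T not D, T not C.
                        × closes — contains both C and not C.
                      branch 2.2.1.2.1.2 (add T not B):
                        × closes — contains both B and not B.
                  branch 2.2.1.2.2 (add T B):
                    T ((not D and not C) or not B): β-rule — branch into T (not D and not C)  //  T not B.
                      branch 2.2.1.2.2.1 (add T (not D and not C)):
                        T (not D and not C): α-rule — add T not D, T not C.
                        × closes — contains both C and not C.
                      branch 2.2.1.2.2.2 (add T not B):
                        × closes — contains both B and not B.
          branch 2.2.2 (add F B):
            × closes — contains both B and not B.
All 12 branches close.
Every branch closed, so the negation is unsatisfiable and the formula is valid.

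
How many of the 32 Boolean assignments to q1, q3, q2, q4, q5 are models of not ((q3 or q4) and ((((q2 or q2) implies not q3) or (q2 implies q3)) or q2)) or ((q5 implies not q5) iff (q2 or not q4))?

20

Initial set: {(not ((q3 or q4) and ((((q2 or q2) implies not q3) or (q2 implies q3)) or q2)) or ((q5 implies not q5) iff (q2 or not q4)))}.
(not ((q3 or q4) and ((((q2 or q2) implies not q3) or (q2 implies q3)) or q2)) or ((q5 implies not q5) iff (q2 or not q4))): β-rule — branch into not ((q3 or q4) and ((((q2 or q2) implies not q3) or (q2 implies q3)) or q2))  //  ((q5 implies not q5) iff (q2 or not q4)).
  branch 1 (add not ((q3 or q4) and ((((q2 or q2) implies not q3) or (q2 implies q3)) or q2))):
    not ((q3 or q4) and ((((q2 or q2) implies not q3) or (q2 implies q3)) or q2)): β-rule — branch into not (q3 or q4)  //  not ((((q2 or q2) implies not q3) or (q2 implies q3)) or q2).
      branch 1.1 (add not (q3 or q4)):
        not (q3 or q4): α-rule — add not q3, not q4.
        ○ open, literals {q3=false, q4=false}.
      branch 1.2 (add not ((((q2 or q2) implies not q3) or (q2 implies q3)) or q2)):
        not ((((q2 or q2) implies not q3) or (q2 implies q3)) or q2): α-rule — add not (((q2 or q2) implies not q3) or (q2 implies q3)), not q2.
        not (((q2 or q2) implies not q3) or (q2 implies q3)): α-rule — add not ((q2 or q2) implies not q3), not (q2 implies q3).
        not ((q2 or q2) implies not q3): α-rule — add (q2 or q2), not not q3.
        not (q2 implies q3): α-rule — add q2, not q3.
        × closes — contains both q2 and not q2.
  branch 2 (add ((q5 implies not q5) iff (q2 or not q4))):
    ((q5 implies not q5) iff (q2 or not q4)): β-rule — branch into (q5 implies not q5), (q2 or not q4)  //  not (q5 implies not q5), not (q2 or not q4).
      branch 2.1 (add (q5 implies not q5), (q2 or not q4)):
        (q5 implies not q5): β-rule — branch into not q5  //  not q5.
          branch 2.1.1 (add not q5):
            (q2 or not q4): β-rule — branch into q2  //  not q4.
              branch 2.1.1.1 (add q2):
                ○ open, literals {q2=true, q5=false}.
              branch 2.1.1.2 (add not q4):
                ○ open, literals {q4=false, q5=false}.
          branch 2.1.2 (add not q5):
            (q2 or not q4): β-rule — branch into q2  //  not q4.
              branch 2.1.2.1 (add q2):
                ○ open, literals {q2=true, q5=false}.
              branch 2.1.2.2 (add not q4):
                ○ open, literals {q4=false, q5=false}.
      branch 2.2 (add not (q5 implies not q5), not (q2 or not q4)):
        not (q5 implies not q5): α-rule — add q5, not not q5.
        not (q2 or not q4): α-rule — add not q2, not not q4.
        ○ open, literals {q2=false, q4=true, q5=true}.
1 branch closed, 6 open.
Each open branch fixes some atoms; the unmentioned ones are free. Counting distinct full assignments: branch {q3=false, q4=false} (q1, q2, q5) contributes 8 new; branch {q2=true, q5=false} (q1, q3, q4) contributes 6 new; branch {q4=false, q5=false} (q1, q3, q2) contributes 2 new; branch {q2=true, q5=false} (q1, q3, q4) contributes 0 new; branch {q4=false, q5=false} (q1, q3, q2) contributes 0 new; branch {q2=false, q4=true, q5=true} (q1, q3) contributes 4 new. Total: 20.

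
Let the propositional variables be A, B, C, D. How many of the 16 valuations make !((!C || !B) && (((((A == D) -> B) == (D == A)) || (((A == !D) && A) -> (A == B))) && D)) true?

Initial set: {!((!C || !B) && (((((A == D) -> B) == (D == A)) || (((A == !D) && A) -> (A == B))) && D))}.
!((!C || !B) && (((((A == D) -> B) == (D == A)) || (((A == !D) && A) -> (A == B))) && D)): β-rule — branch into !(!C || !B)  //  !(((((A == D) -> B) == (D == A)) || (((A == !D) && A) -> (A == B))) && D).
  branch 1 (add !(!C || !B)):
    !(!C || !B): α-rule — add !!C, !!B.
    ○ open, literals {B=1, C=1}.
  branch 2 (add !(((((A == D) -> B) == (D == A)) || (((A == !D) && A) -> (A == B))) && D)):
    !(((((A == D) -> B) == (D == A)) || (((A == !D) && A) -> (A == B))) && D): β-rule — branch into !((((A == D) -> B) == (D == A)) || (((A == !D) && A) -> (A == B)))  //  !D.
      branch 2.1 (add !((((A == D) -> B) == (D == A)) || (((A == !D) && A) -> (A == B)))):
        !((((A == D) -> B) == (D == A)) || (((A == !D) && A) -> (A == B))): α-rule — add !(((A == D) -> B) == (D == A)), !(((A == !D) && A) -> (A == B)).
        !(((A == !D) && A) -> (A == B)): α-rule — add ((A == !D) && A), !(A == B).
        ((A == !D) && A): α-rule — add (A == !D), A.
        !(((A == D) -> B) == (D == A)): β-rule — branch into ((A == D) -> B), !(D == A)  //  !((A == D) -> B), (D == A).
          branch 2.1.1 (add ((A == D) -> B), !(D == A)):
            !(A == B): β-rule — branch into A, !B  //  !A, B.
              branch 2.1.1.1 (add A, !B):
                (A == !D): β-rule — branch into A, !D  //  !A, !!D.
                  branch 2.1.1.1.1 (add A, !D):
                    ((A == D) -> B): β-rule — branch into !(A == D)  //  B.
                      branch 2.1.1.1.1.1 (add !(A == D)):
                        !(D == A): β-rule — branch into D, !A  //  !D, A.
                          branch 2.1.1.1.1.1.1 (add D, !A):
                            × closes — contains both D and !D.
                          branch 2.1.1.1.1.1.2 (add !D, A):
                            !(A == D): β-rule — branch into A, !D  //  !A, D.
                              branch 2.1.1.1.1.1.2.1 (add A, !D):
                                ○ open, literals {A=1, B=0, D=0}.
                              branch 2.1.1.1.1.1.2.2 (add !A, D):
                                × closes — contains both A and !A.
                      branch 2.1.1.1.1.2 (add B):
                        × closes — contains both B and !B.
                  branch 2.1.1.1.2 (add !A, !!D):
                    × closes — contains both A and !A.
              branch 2.1.1.2 (add !A, B):
                × closes — contains both A and !A.
          branch 2.1.2 (add !((A == D) -> B), (D == A)):
            !((A == D) -> B): α-rule — add (A == D), !B.
            !(A == B): β-rule — branch into A, !B  //  !A, B.
              branch 2.1.2.1 (add A, !B):
                (A == !D): β-rule — branch into A, !D  //  !A, !!D.
                  branch 2.1.2.1.1 (add A, !D):
                    (D == A): β-rule — branch into D, A  //  !D, !A.
                      branch 2.1.2.1.1.1 (add D, A):
                        × closes — contains both D and !D.
                      branch 2.1.2.1.1.2 (add !D, !A):
                        × closes — contains both A and !A.
                  branch 2.1.2.1.2 (add !A, !!D):
                    × closes — contains both A and !A.
              branch 2.1.2.2 (add !A, B):
                × closes — contains both A and !A.
      branch 2.2 (add !D):
        ○ open, literals {D=0}.
9 branches closed, 3 open.
Each open branch fixes some atoms; the unmentioned ones are free. Counting distinct full assignments: branch {B=1, C=1} (A, D) contributes 4 new; branch {A=1, B=0, D=0} (C) contributes 2 new; branch {D=0} (A, B, C) contributes 4 new. Total: 10.

10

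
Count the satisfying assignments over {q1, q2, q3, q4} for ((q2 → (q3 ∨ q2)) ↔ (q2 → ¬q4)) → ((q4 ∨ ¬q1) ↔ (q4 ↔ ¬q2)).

Initial set: {T (((q2 → (q3 ∨ q2)) ↔ (q2 → ¬q4)) → ((q4 ∨ ¬q1) ↔ (q4 ↔ ¬q2)))}.
T (((q2 → (q3 ∨ q2)) ↔ (q2 → ¬q4)) → ((q4 ∨ ¬q1) ↔ (q4 ↔ ¬q2))): β-rule — branch into F ((q2 → (q3 ∨ q2)) ↔ (q2 → ¬q4))  //  T ((q4 ∨ ¬q1) ↔ (q4 ↔ ¬q2)).
  branch 1 (add F ((q2 → (q3 ∨ q2)) ↔ (q2 → ¬q4))):
    F ((q2 → (q3 ∨ q2)) ↔ (q2 → ¬q4)): β-rule — branch into T (q2 → (q3 ∨ q2)), F (q2 → ¬q4)  //  F (q2 → (q3 ∨ q2)), T (q2 → ¬q4).
      branch 1.1 (add T (q2 → (q3 ∨ q2)), F (q2 → ¬q4)):
        F (q2 → ¬q4): α-rule — add T q2, F ¬q4.
        T (q2 → (q3 ∨ q2)): β-rule — branch into F q2  //  T (q3 ∨ q2).
          branch 1.1.1 (add F q2):
            × closes — contains both q2 and ¬q2.
          branch 1.1.2 (add T (q3 ∨ q2)):
            T (q3 ∨ q2): β-rule — branch into T q3  //  T q2.
              branch 1.1.2.1 (add T q3):
                ○ open, literals {q2=1, q3=1, q4=1}.
              branch 1.1.2.2 (add T q2):
                ○ open, literals {q2=1, q4=1}.
      branch 1.2 (add F (q2 → (q3 ∨ q2)), T (q2 → ¬q4)):
        F (q2 → (q3 ∨ q2)): α-rule — add T q2, F (q3 ∨ q2).
        F (q3 ∨ q2): α-rule — add F q3, F q2.
        × closes — contains both q2 and ¬q2.
  branch 2 (add T ((q4 ∨ ¬q1) ↔ (q4 ↔ ¬q2))):
    T ((q4 ∨ ¬q1) ↔ (q4 ↔ ¬q2)): β-rule — branch into T (q4 ∨ ¬q1), T (q4 ↔ ¬q2)  //  F (q4 ∨ ¬q1), F (q4 ↔ ¬q2).
      branch 2.1 (add T (q4 ∨ ¬q1), T (q4 ↔ ¬q2)):
        T (q4 ∨ ¬q1): β-rule — branch into T q4  //  T ¬q1.
          branch 2.1.1 (add T q4):
            T (q4 ↔ ¬q2): β-rule — branch into T q4, T ¬q2  //  F q4, F ¬q2.
              branch 2.1.1.1 (add T q4, T ¬q2):
                ○ open, literals {q2=0, q4=1}.
              branch 2.1.1.2 (add F q4, F ¬q2):
                × closes — contains both q4 and ¬q4.
          branch 2.1.2 (add T ¬q1):
            T (q4 ↔ ¬q2): β-rule — branch into T q4, T ¬q2  //  F q4, F ¬q2.
              branch 2.1.2.1 (add T q4, T ¬q2):
                ○ open, literals {q1=0, q2=0, q4=1}.
              branch 2.1.2.2 (add F q4, F ¬q2):
                ○ open, literals {q1=0, q2=1, q4=0}.
      branch 2.2 (add F (q4 ∨ ¬q1), F (q4 ↔ ¬q2)):
        F (q4 ∨ ¬q1): α-rule — add F q4, F ¬q1.
        F (q4 ↔ ¬q2): β-rule — branch into T q4, F ¬q2  //  F q4, T ¬q2.
          branch 2.2.1 (add T q4, F ¬q2):
            × closes — contains both q4 and ¬q4.
          branch 2.2.2 (add F q4, T ¬q2):
            ○ open, literals {q1=1, q2=0, q4=0}.
4 branches closed, 6 open.
Each open branch fixes some atoms; the unmentioned ones are free. Counting distinct full assignments: branch {q2=1, q3=1, q4=1} (q1) contributes 2 new; branch {q2=1, q4=1} (q1, q3) contributes 2 new; branch {q2=0, q4=1} (q1, q3) contributes 4 new; branch {q1=0, q2=0, q4=1} (q3) contributes 0 new; branch {q1=0, q2=1, q4=0} (q3) contributes 2 new; branch {q1=1, q2=0, q4=0} (q3) contributes 2 new. Total: 12.

12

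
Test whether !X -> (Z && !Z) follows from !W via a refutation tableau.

Initial set: {!W; !(!X -> (Z && !Z))}.
!(!X -> (Z && !Z)): α-rule — add !X, !(Z && !Z).
!(Z && !Z): β-rule — branch into !Z  //  !!Z.
  branch 1 (add !Z):
    ○ open, literals {W=F, X=F, Z=F}.
  branch 2 (add !!Z):
    ○ open, literals {W=F, X=F, Z=T}.
0 branches closed, 2 open.
An open branch gives a countermodel: W=F, X=F, Z=F (unmentioned atoms arbitrary); the premises hold there but the conclusion fails.

No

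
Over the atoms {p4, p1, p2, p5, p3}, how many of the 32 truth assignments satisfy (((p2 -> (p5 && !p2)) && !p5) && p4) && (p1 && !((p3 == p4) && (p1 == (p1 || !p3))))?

Initial set: {((((p2 -> (p5 && !p2)) && !p5) && p4) && (p1 && !((p3 == p4) && (p1 == (p1 || !p3)))))}.
((((p2 -> (p5 && !p2)) && !p5) && p4) && (p1 && !((p3 == p4) && (p1 == (p1 || !p3))))): α-rule — add (((p2 -> (p5 && !p2)) && !p5) && p4), (p1 && !((p3 == p4) && (p1 == (p1 || !p3)))).
(((p2 -> (p5 && !p2)) && !p5) && p4): α-rule — add ((p2 -> (p5 && !p2)) && !p5), p4.
(p1 && !((p3 == p4) && (p1 == (p1 || !p3)))): α-rule — add p1, !((p3 == p4) && (p1 == (p1 || !p3))).
((p2 -> (p5 && !p2)) && !p5): α-rule — add (p2 -> (p5 && !p2)), !p5.
!((p3 == p4) && (p1 == (p1 || !p3))): β-rule — branch into !(p3 == p4)  //  !(p1 == (p1 || !p3)).
  branch 1 (add !(p3 == p4)):
    (p2 -> (p5 && !p2)): β-rule — branch into !p2  //  (p5 && !p2).
      branch 1.1 (add !p2):
        !(p3 == p4): β-rule — branch into p3, !p4  //  !p3, p4.
          branch 1.1.1 (add p3, !p4):
            × closes — contains both p4 and !p4.
          branch 1.1.2 (add !p3, p4):
            ○ open, literals {p1=1, p2=0, p3=0, p4=1, p5=0}.
      branch 1.2 (add (p5 && !p2)):
        (p5 && !p2): α-rule — add p5, !p2.
        × closes — contains both p5 and !p5.
  branch 2 (add !(p1 == (p1 || !p3))):
    (p2 -> (p5 && !p2)): β-rule — branch into !p2  //  (p5 && !p2).
      branch 2.1 (add !p2):
        !(p1 == (p1 || !p3)): β-rule — branch into p1, !(p1 || !p3)  //  !p1, (p1 || !p3).
          branch 2.1.1 (add p1, !(p1 || !p3)):
            !(p1 || !p3): α-rule — add !p1, !!p3.
            × closes — contains both p1 and !p1.
          branch 2.1.2 (add !p1, (p1 || !p3)):
            × closes — contains both p1 and !p1.
      branch 2.2 (add (p5 && !p2)):
        (p5 && !p2): α-rule — add p5, !p2.
        × closes — contains both p5 and !p5.
5 branches closed, 1 open.
Each open branch fixes some atoms; the unmentioned ones are free. Counting distinct full assignments: branch {p1=1, p2=0, p3=0, p4=1, p5=0} (none free) contributes 1 new. Total: 1.

1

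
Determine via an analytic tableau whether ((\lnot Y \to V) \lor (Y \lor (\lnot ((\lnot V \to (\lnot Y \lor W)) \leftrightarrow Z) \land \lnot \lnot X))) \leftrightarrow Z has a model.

Initial set: {T (((\lnot Y \to V) \lor (Y \lor (\lnot ((\lnot V \to (\lnot Y \lor W)) \leftrightarrow Z) \land \lnot \lnot X))) \leftrightarrow Z)}.
T (((\lnot Y \to V) \lor (Y \lor (\lnot ((\lnot V \to (\lnot Y \lor W)) \leftrightarrow Z) \land \lnot \lnot X))) \leftrightarrow Z): β-rule — branch into T ((\lnot Y \to V) \lor (Y \lor (\lnot ((\lnot V \to (\lnot Y \lor W)) \leftrightarrow Z) \land \lnot \lnot X))), T Z  //  F ((\lnot Y \to V) \lor (Y \lor (\lnot ((\lnot V \to (\lnot Y \lor W)) \leftrightarrow Z) \land \lnot \lnot X))), F Z.
  branch 1 (add T ((\lnot Y \to V) \lor (Y \lor (\lnot ((\lnot V \to (\lnot Y \lor W)) \leftrightarrow Z) \land \lnot \lnot X))), T Z):
    T ((\lnot Y \to V) \lor (Y \lor (\lnot ((\lnot V \to (\lnot Y \lor W)) \leftrightarrow Z) \land \lnot \lnot X))): β-rule — branch into T (\lnot Y \to V)  //  T (Y \lor (\lnot ((\lnot V \to (\lnot Y \lor W)) \leftrightarrow Z) \land \lnot \lnot X)).
      branch 1.1 (add T (\lnot Y \to V)):
        T (\lnot Y \to V): β-rule — branch into F \lnot Y  //  T V.
          branch 1.1.1 (add F \lnot Y):
            ○ open, literals {Y=true, Z=true}.
          branch 1.1.2 (add T V):
            ○ open, literals {V=true, Z=true}.
      branch 1.2 (add T (Y \lor (\lnot ((\lnot V \to (\lnot Y \lor W)) \leftrightarrow Z) \land \lnot \lnot X))):
        T (Y \lor (\lnot ((\lnot V \to (\lnot Y \lor W)) \leftrightarrow Z) \land \lnot \lnot X)): β-rule — branch into T Y  //  T (\lnot ((\lnot V \to (\lnot Y \lor W)) \leftrightarrow Z) \land \lnot \lnot X).
          branch 1.2.1 (add T Y):
            ○ open, literals {Y=true, Z=true}.
          branch 1.2.2 (add T (\lnot ((\lnot V \to (\lnot Y \lor W)) \leftrightarrow Z) \land \lnot \lnot X)):
            T (\lnot ((\lnot V \to (\lnot Y \lor W)) \leftrightarrow Z) \land \lnot \lnot X): α-rule — add T \lnot ((\lnot V \to (\lnot Y \lor W)) \leftrightarrow Z), T \lnot \lnot X.
            T \lnot \lnot X: drop double negation, giving T X.
            T \lnot ((\lnot V \to (\lnot Y \lor W)) \leftrightarrow Z): β-rule — branch into T (\lnot V \to (\lnot Y \lor W)), F Z  //  F (\lnot V \to (\lnot Y \lor W)), T Z.
              branch 1.2.2.1 (add T (\lnot V \to (\lnot Y \lor W)), F Z):
                × closes — contains both Z and \lnot Z.
              branch 1.2.2.2 (add F (\lnot V \to (\lnot Y \lor W)), T Z):
                F (\lnot V \to (\lnot Y \lor W)): α-rule — add T \lnot V, F (\lnot Y \lor W).
                F (\lnot Y \lor W): α-rule — add F \lnot Y, F W.
                ○ open, literals {V=false, W=false, X=true, Y=true, Z=true}.
  branch 2 (add F ((\lnot Y \to V) \lor (Y \lor (\lnot ((\lnot V \to (\lnot Y \lor W)) \leftrightarrow Z) \land \lnot \lnot X))), F Z):
    F ((\lnot Y \to V) \lor (Y \lor (\lnot ((\lnot V \to (\lnot Y \lor W)) \leftrightarrow Z) \land \lnot \lnot X))): α-rule — add F (\lnot Y \to V), F (Y \lor (\lnot ((\lnot V \to (\lnot Y \lor W)) \leftrightarrow Z) \land \lnot \lnot X)).
    F (\lnot Y \to V): α-rule — add T \lnot Y, F V.
    F (Y \lor (\lnot ((\lnot V \to (\lnot Y \lor W)) \leftrightarrow Z) \land \lnot \lnot X)): α-rule — add F Y, F (\lnot ((\lnot V \to (\lnot Y \lor W)) \leftrightarrow Z) \land \lnot \lnot X).
    F (\lnot ((\lnot V \to (\lnot Y \lor W)) \leftrightarrow Z) \land \lnot \lnot X): β-rule — branch into F \lnot ((\lnot V \to (\lnot Y \lor W)) \leftrightarrow Z)  //  F \lnot \lnot X.
      branch 2.1 (add F \lnot ((\lnot V \to (\lnot Y \lor W)) \leftrightarrow Z)):
        F \lnot ((\lnot V \to (\lnot Y \lor W)) \leftrightarrow Z): β-rule — branch into T (\lnot V \to (\lnot Y \lor W)), T Z  //  F (\lnot V \to (\lnot Y \lor W)), F Z.
          branch 2.1.1 (add T (\lnot V \to (\lnot Y \lor W)), T Z):
            × closes — contains both Z and \lnot Z.
          branch 2.1.2 (add F (\lnot V \to (\lnot Y \lor W)), F Z):
            F (\lnot V \to (\lnot Y \lor W)): α-rule — add T \lnot V, F (\lnot Y \lor W).
            F (\lnot Y \lor W): α-rule — add F \lnot Y, F W.
            × closes — contains both Y and \lnot Y.
      branch 2.2 (add F \lnot \lnot X):
        F \lnot \lnot X: drop double negation, giving F X.
        ○ open, literals {V=false, X=false, Y=false, Z=false}.
3 branches closed, 5 open.
An open branch gives a satisfying assignment: Y=true, Z=true.

Satisfiable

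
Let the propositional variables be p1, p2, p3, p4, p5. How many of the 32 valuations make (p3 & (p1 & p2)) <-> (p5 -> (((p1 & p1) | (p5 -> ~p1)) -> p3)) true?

12

Initial set: {((p3 & (p1 & p2)) <-> (p5 -> (((p1 & p1) | (p5 -> ~p1)) -> p3)))}.
((p3 & (p1 & p2)) <-> (p5 -> (((p1 & p1) | (p5 -> ~p1)) -> p3))): β-rule — branch into (p3 & (p1 & p2)), (p5 -> (((p1 & p1) | (p5 -> ~p1)) -> p3))  //  ~(p3 & (p1 & p2)), ~(p5 -> (((p1 & p1) | (p5 -> ~p1)) -> p3)).
  branch 1 (add (p3 & (p1 & p2)), (p5 -> (((p1 & p1) | (p5 -> ~p1)) -> p3))):
    (p3 & (p1 & p2)): α-rule — add p3, (p1 & p2).
    (p1 & p2): α-rule — add p1, p2.
    (p5 -> (((p1 & p1) | (p5 -> ~p1)) -> p3)): β-rule — branch into ~p5  //  (((p1 & p1) | (p5 -> ~p1)) -> p3).
      branch 1.1 (add ~p5):
        ○ open, literals {p1=1, p2=1, p3=1, p5=0}.
      branch 1.2 (add (((p1 & p1) | (p5 -> ~p1)) -> p3)):
        (((p1 & p1) | (p5 -> ~p1)) -> p3): β-rule — branch into ~((p1 & p1) | (p5 -> ~p1))  //  p3.
          branch 1.2.1 (add ~((p1 & p1) | (p5 -> ~p1))):
            ~((p1 & p1) | (p5 -> ~p1)): α-rule — add ~(p1 & p1), ~(p5 -> ~p1).
            ~(p5 -> ~p1): α-rule — add p5, ~~p1.
            ~(p1 & p1): β-rule — branch into ~p1  //  ~p1.
              branch 1.2.1.1 (add ~p1):
                × closes — contains both p1 and ~p1.
              branch 1.2.1.2 (add ~p1):
                × closes — contains both p1 and ~p1.
          branch 1.2.2 (add p3):
            ○ open, literals {p1=1, p2=1, p3=1}.
  branch 2 (add ~(p3 & (p1 & p2)), ~(p5 -> (((p1 & p1) | (p5 -> ~p1)) -> p3))):
    ~(p5 -> (((p1 & p1) | (p5 -> ~p1)) -> p3)): α-rule — add p5, ~(((p1 & p1) | (p5 -> ~p1)) -> p3).
    ~(((p1 & p1) | (p5 -> ~p1)) -> p3): α-rule — add ((p1 & p1) | (p5 -> ~p1)), ~p3.
    ~(p3 & (p1 & p2)): β-rule — branch into ~p3  //  ~(p1 & p2).
      branch 2.1 (add ~p3):
        ((p1 & p1) | (p5 -> ~p1)): β-rule — branch into (p1 & p1)  //  (p5 -> ~p1).
          branch 2.1.1 (add (p1 & p1)):
            (p1 & p1): α-rule — add p1, p1.
            ○ open, literals {p1=1, p3=0, p5=1}.
          branch 2.1.2 (add (p5 -> ~p1)):
            (p5 -> ~p1): β-rule — branch into ~p5  //  ~p1.
              branch 2.1.2.1 (add ~p5):
                × closes — contains both p5 and ~p5.
              branch 2.1.2.2 (add ~p1):
                ○ open, literals {p1=0, p3=0, p5=1}.
      branch 2.2 (add ~(p1 & p2)):
        ((p1 & p1) | (p5 -> ~p1)): β-rule — branch into (p1 & p1)  //  (p5 -> ~p1).
          branch 2.2.1 (add (p1 & p1)):
            (p1 & p1): α-rule — add p1, p1.
            ~(p1 & p2): β-rule — branch into ~p1  //  ~p2.
              branch 2.2.1.1 (add ~p1):
                × closes — contains both p1 and ~p1.
              branch 2.2.1.2 (add ~p2):
                ○ open, literals {p1=1, p2=0, p3=0, p5=1}.
          branch 2.2.2 (add (p5 -> ~p1)):
            ~(p1 & p2): β-rule — branch into ~p1  //  ~p2.
              branch 2.2.2.1 (add ~p1):
                (p5 -> ~p1): β-rule — branch into ~p5  //  ~p1.
                  branch 2.2.2.1.1 (add ~p5):
                    × closes — contains both p5 and ~p5.
                  branch 2.2.2.1.2 (add ~p1):
                    ○ open, literals {p1=0, p3=0, p5=1}.
              branch 2.2.2.2 (add ~p2):
                (p5 -> ~p1): β-rule — branch into ~p5  //  ~p1.
                  branch 2.2.2.2.1 (add ~p5):
                    × closes — contains both p5 and ~p5.
                  branch 2.2.2.2.2 (add ~p1):
                    ○ open, literals {p1=0, p2=0, p3=0, p5=1}.
6 branches closed, 7 open.
Each open branch fixes some atoms; the unmentioned ones are free. Counting distinct full assignments: branch {p1=1, p2=1, p3=1, p5=0} (p4) contributes 2 new; branch {p1=1, p2=1, p3=1} (p4, p5) contributes 2 new; branch {p1=1, p3=0, p5=1} (p2, p4) contributes 4 new; branch {p1=0, p3=0, p5=1} (p2, p4) contributes 4 new; branch {p1=1, p2=0, p3=0, p5=1} (p4) contributes 0 new; branch {p1=0, p3=0, p5=1} (p2, p4) contributes 0 new; branch {p1=0, p2=0, p3=0, p5=1} (p4) contributes 0 new. Total: 12.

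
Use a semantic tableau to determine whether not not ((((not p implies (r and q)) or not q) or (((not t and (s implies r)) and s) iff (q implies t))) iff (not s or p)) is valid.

Assume the negation and expand:
Initial set: {not not not ((((not p implies (r and q)) or not q) or (((not t and (s implies r)) and s) iff (q implies t))) iff (not s or p))}.
not not not ((((not p implies (r and q)) or not q) or (((not t and (s implies r)) and s) iff (q implies t))) iff (not s or p)): drop double negation, giving not ((((not p implies (r and q)) or not q) or (((not t and (s implies r)) and s) iff (q implies t))) iff (not s or p)).
not ((((not p implies (r and q)) or not q) or (((not t and (s implies r)) and s) iff (q implies t))) iff (not s or p)): β-rule — branch into (((not p implies (r and q)) or not q) or (((not t and (s implies r)) and s) iff (q implies t))), not (not s or p)  //  not (((not p implies (r and q)) or not q) or (((not t and (s implies r)) and s) iff (q implies t))), (not s or p).
  branch 1 (add (((not p implies (r and q)) or not q) or (((not t and (s implies r)) and s) iff (q implies t))), not (not s or p)):
    not (not s or p): α-rule — add not not s, not p.
    (((not p implies (r and q)) or not q) or (((not t and (s implies r)) and s) iff (q implies t))): β-rule — branch into ((not p implies (r and q)) or not q)  //  (((not t and (s implies r)) and s) iff (q implies t)).
      branch 1.1 (add ((not p implies (r and q)) or not q)):
        ((not p implies (r and q)) or not q): β-rule — branch into (not p implies (r and q))  //  not q.
          branch 1.1.1 (add (not p implies (r and q))):
            (not p implies (r and q)): β-rule — branch into not not p  //  (r and q).
              branch 1.1.1.1 (add not not p):
                × closes — contains both p and not p.
              branch 1.1.1.2 (add (r and q)):
                (r and q): α-rule — add r, q.
                ○ open, literals {p=F, q=T, r=T, s=T}.
          branch 1.1.2 (add not q):
            ○ open, literals {p=F, q=F, s=T}.
      branch 1.2 (add (((not t and (s implies r)) and s) iff (q implies t))):
        (((not t and (s implies r)) and s) iff (q implies t)): β-rule — branch into ((not t and (s implies r)) and s), (q implies t)  //  not ((not t and (s implies r)) and s), not (q implies t).
          branch 1.2.1 (add ((not t and (s implies r)) and s), (q implies t)):
            ((not t and (s implies r)) and s): α-rule — add (not t and (s implies r)), s.
            (not t and (s implies r)): α-rule — add not t, (s implies r).
            (q implies t): β-rule — branch into not q  //  t.
              branch 1.2.1.1 (add not q):
                (s implies r): β-rule — branch into not s  //  r.
                  branch 1.2.1.1.1 (add not s):
                    × closes — contains both s and not s.
                  branch 1.2.1.1.2 (add r):
                    ○ open, literals {p=F, q=F, r=T, s=T, t=F}.
              branch 1.2.1.2 (add t):
                × closes — contains both t and not t.
          branch 1.2.2 (add not ((not t and (s implies r)) and s), not (q implies t)):
            not (q implies t): α-rule — add q, not t.
            not ((not t and (s implies r)) and s): β-rule — branch into not (not t and (s implies r))  //  not s.
              branch 1.2.2.1 (add not (not t and (s implies r))):
                not (not t and (s implies r)): β-rule — branch into not not t  //  not (s implies r).
                  branch 1.2.2.1.1 (add not not t):
                    × closes — contains both t and not t.
                  branch 1.2.2.1.2 (add not (s implies r)):
                    not (s implies r): α-rule — add s, not r.
                    ○ open, literals {p=F, q=T, r=F, s=T, t=F}.
              branch 1.2.2.2 (add not s):
                × closes — contains both s and not s.
  branch 2 (add not (((not p implies (r and q)) or not q) or (((not t and (s implies r)) and s) iff (q implies t))), (not s or p)):
    not (((not p implies (r and q)) or not q) or (((not t and (s implies r)) and s) iff (q implies t))): α-rule — add not ((not p implies (r and q)) or not q), not (((not t and (s implies r)) and s) iff (q implies t)).
    not ((not p implies (r and q)) or not q): α-rule — add not (not p implies (r and q)), not not q.
    not (not p implies (r and q)): α-rule — add not p, not (r and q).
    (not s or p): β-rule — branch into not s  //  p.
      branch 2.1 (add not s):
        not (((not t and (s implies r)) and s) iff (q implies t)): β-rule — branch into ((not t and (s implies r)) and s), not (q implies t)  //  not ((not t and (s implies r)) and s), (q implies t).
          branch 2.1.1 (add ((not t and (s implies r)) and s), not (q implies t)):
            ((not t and (s implies r)) and s): α-rule — add (not t and (s implies r)), s.
            × closes — contains both s and not s.
          branch 2.1.2 (add not ((not t and (s implies r)) and s), (q implies t)):
            not (r and q): β-rule — branch into not r  //  not q.
              branch 2.1.2.1 (add not r):
                not ((not t and (s implies r)) and s): β-rule — branch into not (not t and (s implies r))  //  not s.
                  branch 2.1.2.1.1 (add not (not t and (s implies r))):
                    (q implies t): β-rule — branch into not q  //  t.
                      branch 2.1.2.1.1.1 (add not q):
                        × closes — contains both q and not q.
                      branch 2.1.2.1.1.2 (add t):
                        not (not t and (s implies r)): β-rule — branch into not not t  //  not (s implies r).
                          branch 2.1.2.1.1.2.1 (add not not t):
                            ○ open, literals {p=F, q=T, r=F, s=F, t=T}.
                          branch 2.1.2.1.1.2.2 (add not (s implies r)):
                            not (s implies r): α-rule — add s, not r.
                            × closes — contains both s and not s.
                  branch 2.1.2.1.2 (add not s):
                    (q implies t): β-rule — branch into not q  //  t.
                      branch 2.1.2.1.2.1 (add not q):
                        × closes — contains both q and not q.
                      branch 2.1.2.1.2.2 (add t):
                        ○ open, literals {p=F, q=T, r=F, s=F, t=T}.
              branch 2.1.2.2 (add not q):
                × closes — contains both q and not q.
      branch 2.2 (add p):
        × closes — contains both p and not p.
11 branches closed, 6 open.
An open branch gives a countermodel: p=F, q=T, r=T, s=T (unmentioned atoms arbitrary); under it the original formula is false.

Not valid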